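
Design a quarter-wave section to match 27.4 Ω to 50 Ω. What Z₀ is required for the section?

Z_qwt = √(Z_0·R_L) = √(50 × 27.4) = √1370

Z_qwt ≈ 37 Ω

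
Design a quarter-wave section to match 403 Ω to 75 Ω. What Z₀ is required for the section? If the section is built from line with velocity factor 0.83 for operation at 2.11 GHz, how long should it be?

Z_qwt ≈ 174 Ω; length ≈ 2.95 cm

Z_qwt = √(Z_0·R_L) = √(75 × 403) = √30220
λ = 0.83·c/f = 0.118 m, so l = λ/4 = 0.0295 m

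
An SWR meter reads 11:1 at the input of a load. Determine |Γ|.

|Γ| ≈ 0.833

|Γ| = (S − 1)/(S + 1) = (11 − 1)/(11 + 1) = 10/12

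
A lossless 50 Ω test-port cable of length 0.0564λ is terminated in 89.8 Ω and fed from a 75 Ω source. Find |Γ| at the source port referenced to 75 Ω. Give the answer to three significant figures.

βl = 2π × 0.0564 = 20.3°
tan(βl) = 0.37
Z_in = Z_0·(Z_L + jZ_0·tanβl)/(Z_0 + jZ_L·tanβl) = 70.8 − j28.6 Ω
Γ_s = (Z_in − Z_s)/(Z_in + Z_s) = (-4.18 − j28.6)/(146 − j28.6), |Γ_s| = 0.194

|Γ| ≈ 0.194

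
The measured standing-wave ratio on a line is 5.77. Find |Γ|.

|Γ| = (S − 1)/(S + 1) = (5.77 − 1)/(5.77 + 1) = 4.77/6.77

|Γ| ≈ 0.705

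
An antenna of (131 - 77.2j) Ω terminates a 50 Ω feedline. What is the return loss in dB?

RL ≈ 4.9 dB

Γ = (81 − j77.2)/(181 − j77.2), |Γ| = 0.569
RL = −20·log₁₀|Γ| = −20·log₁₀(0.569)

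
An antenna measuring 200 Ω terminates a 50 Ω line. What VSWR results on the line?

Γ = (200 − 50)/(200 + 50) = 0.6
VSWR = (1 + 0.6)/(1 − 0.6)

VSWR ≈ 4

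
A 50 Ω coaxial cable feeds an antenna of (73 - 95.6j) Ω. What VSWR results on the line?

VSWR ≈ 4.42

Γ = (Z_L − Z_0)/(Z_L + Z_0) = (23 − j95.6)/(123 − j95.6)
|Γ| = 98.3/156 = 0.631
VSWR = (1 + |Γ|)/(1 − |Γ|) = 1.63/0.369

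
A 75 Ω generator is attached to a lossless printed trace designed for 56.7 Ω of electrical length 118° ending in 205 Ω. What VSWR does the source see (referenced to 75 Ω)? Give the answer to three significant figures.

tan(βl) = -1.88
Z_in = Z_0·(Z_L + jZ_0·tanβl)/(Z_0 + jZ_L·tanβl) = 19.7 + j27.3 Ω
Γ_s = (Z_in − Z_s)/(Z_in + Z_s) = (-55.3 + j27.3)/(94.7 + j27.3), |Γ_s| = 0.626
VSWR = (1 + |Γ_s|)/(1 − |Γ_s|)

VSWR ≈ 4.34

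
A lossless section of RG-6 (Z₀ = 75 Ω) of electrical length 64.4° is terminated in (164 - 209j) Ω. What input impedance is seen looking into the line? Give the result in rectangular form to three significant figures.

tan(βl) = tan(64.4°) = 2.09
Z_in = Z_0·(Z_L + jZ_0·tanβl)/(Z_0 + jZ_L·tanβl)
     = 75·(164 − j52.5)/(511 + j342)

Z_in ≈ 13.1 − j16.4 Ω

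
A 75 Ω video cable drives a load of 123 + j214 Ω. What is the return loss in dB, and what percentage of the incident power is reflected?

RL ≈ 2.47 dB; 56.6% of incident power reflected

Γ = (48 + j214)/(198 + j214), |Γ| = 0.752
RL = −20·log₁₀(0.752) = 2.47 dB
P_refl/P_inc = |Γ|² = 0.566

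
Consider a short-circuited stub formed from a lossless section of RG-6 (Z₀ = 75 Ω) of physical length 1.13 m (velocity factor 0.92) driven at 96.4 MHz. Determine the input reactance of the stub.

λ = v/f = 0.92·c / 96.4 MHz = 2.86 m
βl = 2π·l/λ = 2π × 0.395 = 142°
tan(βl) = -0.779
For a short-circuited stub, Z_in = jZ_0·tan(βl)

X_in ≈ -58.4 Ω (capacitive)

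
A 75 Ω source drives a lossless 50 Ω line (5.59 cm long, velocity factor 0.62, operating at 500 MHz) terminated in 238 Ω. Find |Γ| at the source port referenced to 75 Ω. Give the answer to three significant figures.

|Γ| ≈ 0.706

λ = v/f = 0.62·c / 500 MHz = 0.372 m
βl = 2π·l/λ = 2π × 0.15 = 54.1°
tan(βl) = 1.38
Z_in = Z_0·(Z_L + jZ_0·tanβl)/(Z_0 + jZ_L·tanβl) = 15.6 − j33.8 Ω
Γ_s = (Z_in − Z_s)/(Z_in + Z_s) = (-59.4 − j33.8)/(90.6 − j33.8), |Γ_s| = 0.706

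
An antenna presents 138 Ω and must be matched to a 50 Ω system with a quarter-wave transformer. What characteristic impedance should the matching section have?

Z_qwt ≈ 83.1 Ω

Z_qwt = √(Z_0·R_L) = √(50 × 138) = √6900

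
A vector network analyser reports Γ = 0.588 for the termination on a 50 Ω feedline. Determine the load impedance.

Z_L ≈ 193 Ω

Z_L = Z_0·(1 + Γ)/(1 − Γ) = 50·(1.59)/(0.412)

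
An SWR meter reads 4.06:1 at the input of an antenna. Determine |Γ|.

|Γ| = (S − 1)/(S + 1) = (4.06 − 1)/(4.06 + 1) = 3.06/5.06

|Γ| ≈ 0.605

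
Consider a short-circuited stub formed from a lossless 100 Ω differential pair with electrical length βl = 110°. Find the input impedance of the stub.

Z_in ≈ −j275 Ω

tan(βl) = -2.75
For a short-circuited stub, Z_in = jZ_0·tan(βl)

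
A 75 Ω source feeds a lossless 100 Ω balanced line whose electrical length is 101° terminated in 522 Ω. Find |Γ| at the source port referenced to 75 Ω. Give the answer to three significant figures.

|Γ| ≈ 0.602

tan(βl) = -5.14
Z_in = Z_0·(Z_L + jZ_0·tanβl)/(Z_0 + jZ_L·tanβl) = 19.9 + j18.7 Ω
Γ_s = (Z_in − Z_s)/(Z_in + Z_s) = (-55.1 + j18.7)/(94.9 + j18.7), |Γ_s| = 0.602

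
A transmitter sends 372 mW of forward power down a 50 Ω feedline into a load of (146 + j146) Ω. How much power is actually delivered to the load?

|Γ| = |(96 + j146)/(196 + j146)| = 0.715
|Γ|² = 0.511
P_refl = |Γ|²·P_inc = 190 mW, P_del = (1 − |Γ|²)·P_inc = 182 mW

P_delivered ≈ 182 mW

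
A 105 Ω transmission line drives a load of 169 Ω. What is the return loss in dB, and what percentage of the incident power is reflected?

Γ = (169 − 105)/(169 + 105) = 0.234
RL = −20·log₁₀(0.234) = 12.6 dB
P_refl/P_inc = |Γ|² = 0.0546

RL ≈ 12.6 dB; 5.46% of incident power reflected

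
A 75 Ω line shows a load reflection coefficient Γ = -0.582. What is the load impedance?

Z_L ≈ 19.8 Ω

Z_L = Z_0·(1 + Γ)/(1 − Γ) = 75·(0.418)/(1.58)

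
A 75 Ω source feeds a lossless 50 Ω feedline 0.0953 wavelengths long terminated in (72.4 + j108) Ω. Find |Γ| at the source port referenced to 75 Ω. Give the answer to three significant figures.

|Γ| ≈ 0.582

βl = 2π × 0.0953 = 34.3°
tan(βl) = 0.682
Z_in = Z_0·(Z_L + jZ_0·tanβl)/(Z_0 + jZ_L·tanβl) = 88.4 − j116 Ω
Γ_s = (Z_in − Z_s)/(Z_in + Z_s) = (13.4 − j116)/(163 − j116), |Γ_s| = 0.582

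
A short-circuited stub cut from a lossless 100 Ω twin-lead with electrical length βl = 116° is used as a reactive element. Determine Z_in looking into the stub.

tan(βl) = -2.05
For a short-circuited stub, Z_in = jZ_0·tan(βl)

Z_in ≈ −j205 Ω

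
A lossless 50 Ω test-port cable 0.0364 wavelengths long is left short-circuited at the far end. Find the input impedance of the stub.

βl = 2π × 0.0364 = 13.1°
tan(βl) = 0.233
For a short-circuited stub, Z_in = jZ_0·tan(βl)

Z_in ≈ +j11.6 Ω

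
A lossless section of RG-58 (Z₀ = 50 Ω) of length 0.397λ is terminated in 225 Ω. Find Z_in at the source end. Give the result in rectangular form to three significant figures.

Z_in ≈ 28.1 + j57.9 Ω

βl = 2π × 0.397 = 143°
tan(βl) = tan(143°) = -0.756
Z_in = Z_0·(Z_L + jZ_0·tanβl)/(Z_0 + jZ_L·tanβl)
     = 50·(225 − j37.8)/(50 − j170)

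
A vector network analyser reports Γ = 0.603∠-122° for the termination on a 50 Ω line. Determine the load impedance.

Z_L ≈ 15.9 − j25.5 Ω

Z_L = Z_0·(1 + Γ)/(1 − Γ) = 50·(0.68 − j0.511)/(1.32 + j0.511)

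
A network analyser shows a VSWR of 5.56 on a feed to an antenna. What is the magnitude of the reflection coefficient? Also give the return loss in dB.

|Γ| = (S − 1)/(S + 1) = (5.56 − 1)/(5.56 + 1) = 4.56/6.56
RL = −20·log₁₀|Γ| = −20·log₁₀(0.695)

|Γ| ≈ 0.695; return loss ≈ 3.16 dB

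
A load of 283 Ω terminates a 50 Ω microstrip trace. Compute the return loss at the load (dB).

Γ = (283 − 50)/(283 + 50) = 0.7
RL = −20·log₁₀|Γ| = −20·log₁₀(0.7)

RL ≈ 3.1 dB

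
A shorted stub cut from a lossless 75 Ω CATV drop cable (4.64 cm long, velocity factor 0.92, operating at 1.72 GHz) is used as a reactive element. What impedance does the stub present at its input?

Z_in ≈ −j299 Ω

λ = v/f = 0.92·c / 1.72 GHz = 0.16 m
βl = 2π·l/λ = 2π × 0.289 = 104°
tan(βl) = -3.98
For a shorted stub, Z_in = jZ_0·tan(βl)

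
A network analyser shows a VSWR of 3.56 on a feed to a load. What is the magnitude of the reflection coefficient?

|Γ| ≈ 0.561

|Γ| = (S − 1)/(S + 1) = (3.56 − 1)/(3.56 + 1) = 2.56/4.56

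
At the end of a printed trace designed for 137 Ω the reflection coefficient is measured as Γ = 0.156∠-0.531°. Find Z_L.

Z_L = Z_0·(1 + Γ)/(1 − Γ) = 137·(1.16 − j0.00145)/(0.844 + j0.00145)

Z_L ≈ 188 − j0.556 Ω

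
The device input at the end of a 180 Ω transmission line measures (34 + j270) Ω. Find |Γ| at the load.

|Γ| ≈ 0.891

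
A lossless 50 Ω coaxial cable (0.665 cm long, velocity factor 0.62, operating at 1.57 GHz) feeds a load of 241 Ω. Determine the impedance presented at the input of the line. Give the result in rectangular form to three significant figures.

λ = v/f = 0.62·c / 1.57 GHz = 0.118 m
βl = 2π·l/λ = 2π × 0.0561 = 20.2°
tan(βl) = tan(20.2°) = 0.368
Z_in = Z_0·(Z_L + jZ_0·tanβl)/(Z_0 + jZ_L·tanβl)
     = 50·(241 + j18.4)/(50 + j88.7)

Z_in ≈ 66 − j98.7 Ω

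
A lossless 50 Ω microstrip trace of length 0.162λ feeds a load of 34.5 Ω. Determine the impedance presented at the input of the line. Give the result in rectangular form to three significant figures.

Z_in ≈ 55.6 + j18.9 Ω

βl = 2π × 0.162 = 58.3°
tan(βl) = tan(58.3°) = 1.62
Z_in = Z_0·(Z_L + jZ_0·tanβl)/(Z_0 + jZ_L·tanβl)
     = 50·(34.5 + j81)/(50 + j55.9)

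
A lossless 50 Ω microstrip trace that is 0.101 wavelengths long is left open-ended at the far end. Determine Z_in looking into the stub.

βl = 2π × 0.101 = 36.4°
tan(βl) = 0.736
For an open-ended stub, Z_in = −jZ_0·cot(βl) = −jZ_0/tan(βl)

Z_in ≈ −j67.9 Ω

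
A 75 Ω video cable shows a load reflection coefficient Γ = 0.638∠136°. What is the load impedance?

Z_L = Z_0·(1 + Γ)/(1 − Γ) = 75·(0.541 + j0.443)/(1.46 − j0.443)

Z_L ≈ 19.1 + j28.6 Ω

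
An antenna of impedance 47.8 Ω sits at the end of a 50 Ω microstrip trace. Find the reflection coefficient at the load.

Γ = (Z_L − Z_0)/(Z_L + Z_0) = (47.8 − 50)/(47.8 + 50) = -2.2/97.8

Γ = -0.0225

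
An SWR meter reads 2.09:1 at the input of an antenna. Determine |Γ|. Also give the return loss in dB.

|Γ| ≈ 0.353; return loss ≈ 9.05 dB

|Γ| = (S − 1)/(S + 1) = (2.09 − 1)/(2.09 + 1) = 1.09/3.09
RL = −20·log₁₀|Γ| = −20·log₁₀(0.353)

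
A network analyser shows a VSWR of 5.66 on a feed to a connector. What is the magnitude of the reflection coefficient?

|Γ| ≈ 0.7

|Γ| = (S − 1)/(S + 1) = (5.66 − 1)/(5.66 + 1) = 4.66/6.66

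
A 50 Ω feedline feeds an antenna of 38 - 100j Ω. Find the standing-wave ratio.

Γ = (Z_L − Z_0)/(Z_L + Z_0) = (-12 − j100)/(88 − j100)
|Γ| = 101/133 = 0.756
VSWR = (1 + |Γ|)/(1 − |Γ|) = 1.76/0.244

VSWR ≈ 7.2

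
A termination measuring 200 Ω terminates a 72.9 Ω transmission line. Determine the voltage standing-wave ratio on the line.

VSWR ≈ 2.74

Γ = (200 − 72.9)/(200 + 72.9) = 0.466
VSWR = (1 + 0.466)/(1 − 0.466)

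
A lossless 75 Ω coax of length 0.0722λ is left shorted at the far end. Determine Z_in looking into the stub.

Z_in ≈ +j36.6 Ω

βl = 2π × 0.0722 = 26°
tan(βl) = 0.488
For a shorted stub, Z_in = jZ_0·tan(βl)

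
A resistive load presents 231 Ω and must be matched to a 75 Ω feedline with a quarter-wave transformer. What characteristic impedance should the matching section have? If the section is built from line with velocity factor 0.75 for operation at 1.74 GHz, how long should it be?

Z_qwt = √(Z_0·R_L) = √(75 × 231) = √17320
λ = 0.75·c/f = 0.129 m, so l = λ/4 = 0.0323 m

Z_qwt ≈ 132 Ω; length ≈ 3.23 cm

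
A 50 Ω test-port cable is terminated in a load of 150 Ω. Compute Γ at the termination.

Γ = 0.5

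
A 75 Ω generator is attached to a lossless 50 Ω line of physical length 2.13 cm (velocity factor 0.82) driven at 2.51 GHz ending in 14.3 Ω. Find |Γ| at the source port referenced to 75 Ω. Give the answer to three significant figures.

λ = v/f = 0.82·c / 2.51 GHz = 0.098 m
βl = 2π·l/λ = 2π × 0.217 = 78.2°
tan(βl) = 4.8
Z_in = Z_0·(Z_L + jZ_0·tanβl)/(Z_0 + jZ_L·tanβl) = 119 + j76.4 Ω
Γ_s = (Z_in − Z_s)/(Z_in + Z_s) = (44.2 + j76.4)/(194 + j76.4), |Γ_s| = 0.423

|Γ| ≈ 0.423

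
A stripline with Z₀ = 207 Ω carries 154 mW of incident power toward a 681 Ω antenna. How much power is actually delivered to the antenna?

Γ = (681 − 207)/(681 + 207) = 0.534
|Γ|² = 0.285
P_refl = |Γ|²·P_inc = 43.9 mW, P_del = (1 − |Γ|²)·P_inc = 110 mW

P_delivered ≈ 110 mW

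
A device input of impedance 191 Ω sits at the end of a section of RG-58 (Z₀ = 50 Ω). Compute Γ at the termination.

Γ = 0.585

Γ = (Z_L − Z_0)/(Z_L + Z_0) = (191 − 50)/(191 + 50) = 141/241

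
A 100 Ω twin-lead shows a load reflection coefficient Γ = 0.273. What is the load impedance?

Z_L ≈ 175 Ω

Z_L = Z_0·(1 + Γ)/(1 − Γ) = 100·(1.27)/(0.727)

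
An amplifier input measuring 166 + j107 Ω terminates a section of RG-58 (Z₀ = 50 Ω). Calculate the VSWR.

VSWR ≈ 4.79

Γ = (Z_L − Z_0)/(Z_L + Z_0) = (116 + j107)/(216 + j107)
|Γ| = 158/241 = 0.655
VSWR = (1 + |Γ|)/(1 − |Γ|) = 1.65/0.345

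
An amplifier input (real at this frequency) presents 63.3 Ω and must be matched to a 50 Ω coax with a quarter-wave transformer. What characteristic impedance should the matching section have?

Z_qwt = √(Z_0·R_L) = √(50 × 63.3) = √3165

Z_qwt ≈ 56.3 Ω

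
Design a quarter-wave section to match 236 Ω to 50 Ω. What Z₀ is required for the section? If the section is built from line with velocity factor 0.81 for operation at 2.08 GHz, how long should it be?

Z_qwt = √(Z_0·R_L) = √(50 × 236) = √11800
λ = 0.81·c/f = 0.117 m, so l = λ/4 = 0.0292 m

Z_qwt ≈ 109 Ω; length ≈ 2.92 cm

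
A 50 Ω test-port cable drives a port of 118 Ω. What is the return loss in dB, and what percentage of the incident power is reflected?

Γ = (118 − 50)/(118 + 50) = 0.405
RL = −20·log₁₀(0.405) = 7.86 dB
P_refl/P_inc = |Γ|² = 0.164

RL ≈ 7.86 dB; 16.4% of incident power reflected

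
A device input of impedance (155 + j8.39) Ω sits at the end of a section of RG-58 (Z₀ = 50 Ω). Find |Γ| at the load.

Γ = (Z_L − Z_0)/(Z_L + Z_0) = (105 + j8.39)/(205 + j8.39)
|Γ| = 105/205

|Γ| ≈ 0.513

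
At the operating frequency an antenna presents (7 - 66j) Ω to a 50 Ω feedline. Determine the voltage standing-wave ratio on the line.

VSWR ≈ 19.7

Γ = (Z_L − Z_0)/(Z_L + Z_0) = (-43 − j66)/(57 − j66)
|Γ| = 78.8/87.2 = 0.903
VSWR = (1 + |Γ|)/(1 − |Γ|) = 1.9/0.0967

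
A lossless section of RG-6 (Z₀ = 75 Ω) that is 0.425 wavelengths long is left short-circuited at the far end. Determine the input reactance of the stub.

βl = 2π × 0.425 = 153°
tan(βl) = -0.51
For a short-circuited stub, Z_in = jZ_0·tan(βl)

X_in ≈ -38.2 Ω (capacitive)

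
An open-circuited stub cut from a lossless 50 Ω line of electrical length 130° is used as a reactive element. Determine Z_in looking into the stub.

Z_in ≈ +j42 Ω

tan(βl) = -1.19
For an open-circuited stub, Z_in = −jZ_0·cot(βl) = −jZ_0/tan(βl)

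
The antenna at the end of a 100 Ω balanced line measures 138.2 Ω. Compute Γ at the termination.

Γ = (Z_L − Z_0)/(Z_L + Z_0) = (138.2 − 100)/(138.2 + 100) = 38.2/238.2

Γ = 0.16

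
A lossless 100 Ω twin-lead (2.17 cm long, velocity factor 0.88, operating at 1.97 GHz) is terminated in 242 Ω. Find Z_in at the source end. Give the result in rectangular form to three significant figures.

Z_in ≈ 53.6 − j48.1 Ω

λ = v/f = 0.88·c / 1.97 GHz = 0.134 m
βl = 2π·l/λ = 2π × 0.162 = 58.3°
tan(βl) = tan(58.3°) = 1.62
Z_in = Z_0·(Z_L + jZ_0·tanβl)/(Z_0 + jZ_L·tanβl)
     = 100·(242 + j162)/(100 + j392)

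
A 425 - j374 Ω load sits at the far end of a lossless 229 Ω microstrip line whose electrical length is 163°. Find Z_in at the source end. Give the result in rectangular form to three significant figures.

tan(βl) = tan(163°) = -0.306
Z_in = Z_0·(Z_L + jZ_0·tanβl)/(Z_0 + jZ_L·tanβl)
     = 229·(425 − j444)/(115 − j130)

Z_in ≈ 812 + j32.9 Ω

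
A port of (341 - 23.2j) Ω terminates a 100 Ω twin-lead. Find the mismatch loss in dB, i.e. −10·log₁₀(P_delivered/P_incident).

mismatch loss ≈ 1.55 dB

Γ = (241 − j23.2)/(441 − j23.2), |Γ| = 0.548
|Γ|² = 0.301, so P_del/P_inc = 1 − |Γ|² = 0.699
ML = −10·log₁₀(1 − |Γ|²)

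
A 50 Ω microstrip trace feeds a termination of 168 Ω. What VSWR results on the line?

Γ = (168 − 50)/(168 + 50) = 0.541
VSWR = (1 + 0.541)/(1 − 0.541)

VSWR ≈ 3.36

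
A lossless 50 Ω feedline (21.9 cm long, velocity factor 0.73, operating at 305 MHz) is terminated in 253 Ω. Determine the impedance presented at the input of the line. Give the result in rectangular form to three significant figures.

Z_in ≈ 11.1 + j17.2 Ω

λ = v/f = 0.73·c / 305 MHz = 0.718 m
βl = 2π·l/λ = 2π × 0.305 = 110°
tan(βl) = tan(110°) = -2.78
Z_in = Z_0·(Z_L + jZ_0·tanβl)/(Z_0 + jZ_L·tanβl)
     = 50·(253 − j139)/(50 − j703)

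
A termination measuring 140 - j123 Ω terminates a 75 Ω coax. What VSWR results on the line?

Γ = (Z_L − Z_0)/(Z_L + Z_0) = (65 − j123)/(215 − j123)
|Γ| = 139/248 = 0.562
VSWR = (1 + |Γ|)/(1 − |Γ|) = 1.56/0.438

VSWR ≈ 3.56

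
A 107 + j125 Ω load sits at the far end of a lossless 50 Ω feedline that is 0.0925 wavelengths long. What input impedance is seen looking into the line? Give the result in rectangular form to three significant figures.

Z_in ≈ 64.1 − j105 Ω

βl = 2π × 0.0925 = 33.3°
tan(βl) = tan(33.3°) = 0.657
Z_in = Z_0·(Z_L + jZ_0·tanβl)/(Z_0 + jZ_L·tanβl)
     = 50·(107 + j158)/(-32.1 + j70.3)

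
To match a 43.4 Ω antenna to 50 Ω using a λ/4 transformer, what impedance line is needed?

Z_qwt = √(Z_0·R_L) = √(50 × 43.4) = √2170

Z_qwt ≈ 46.6 Ω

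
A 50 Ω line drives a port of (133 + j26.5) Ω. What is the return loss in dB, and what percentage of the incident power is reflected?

RL ≈ 6.54 dB; 22.2% of incident power reflected

Γ = (83 + j26.5)/(183 + j26.5), |Γ| = 0.471
RL = −20·log₁₀(0.471) = 6.54 dB
P_refl/P_inc = |Γ|² = 0.222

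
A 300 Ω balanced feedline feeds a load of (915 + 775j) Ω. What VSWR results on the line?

VSWR ≈ 5.38

Γ = (Z_L − Z_0)/(Z_L + Z_0) = (615 + j775)/(1215 + j775)
|Γ| = 989/1440 = 0.687
VSWR = (1 + |Γ|)/(1 − |Γ|) = 1.69/0.313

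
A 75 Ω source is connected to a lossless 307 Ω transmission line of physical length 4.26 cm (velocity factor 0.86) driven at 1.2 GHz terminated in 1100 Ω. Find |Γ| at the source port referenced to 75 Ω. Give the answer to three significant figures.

λ = v/f = 0.86·c / 1.2 GHz = 0.215 m
βl = 2π·l/λ = 2π × 0.198 = 71.3°
tan(βl) = 2.96
Z_in = Z_0·(Z_L + jZ_0·tanβl)/(Z_0 + jZ_L·tanβl) = 94.6 − j94.8 Ω
Γ_s = (Z_in − Z_s)/(Z_in + Z_s) = (19.6 − j94.8)/(170 − j94.8), |Γ_s| = 0.498

|Γ| ≈ 0.498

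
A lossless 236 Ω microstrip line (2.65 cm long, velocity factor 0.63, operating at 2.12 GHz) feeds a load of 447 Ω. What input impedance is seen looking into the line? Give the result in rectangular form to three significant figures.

Z_in ≈ 133 + j50.7 Ω

λ = v/f = 0.63·c / 2.12 GHz = 0.0892 m
βl = 2π·l/λ = 2π × 0.297 = 107°
tan(βl) = tan(107°) = -3.27
Z_in = Z_0·(Z_L + jZ_0·tanβl)/(Z_0 + jZ_L·tanβl)
     = 236·(447 − j771)/(236 − j1460)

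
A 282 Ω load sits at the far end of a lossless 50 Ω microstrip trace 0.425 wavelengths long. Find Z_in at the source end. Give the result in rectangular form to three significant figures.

βl = 2π × 0.425 = 153°
tan(βl) = tan(153°) = -0.51
Z_in = Z_0·(Z_L + jZ_0·tanβl)/(Z_0 + jZ_L·tanβl)
     = 50·(282 − j25.5)/(50 − j144)

Z_in ≈ 38.4 + j84.8 Ω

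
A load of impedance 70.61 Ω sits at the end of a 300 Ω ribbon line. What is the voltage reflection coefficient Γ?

Γ = -0.619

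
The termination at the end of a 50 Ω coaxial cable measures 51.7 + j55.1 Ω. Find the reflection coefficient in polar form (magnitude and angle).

Γ = (Z_L − Z_0)/(Z_L + Z_0) = (1.7 + j55.1)/(101.7 + j55.1)
|Γ| = 55.1/116 = 0.477

Γ ≈ 0.477 ∠ 59.8°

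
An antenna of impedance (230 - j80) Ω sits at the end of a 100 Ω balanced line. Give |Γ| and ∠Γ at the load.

Γ = (Z_L − Z_0)/(Z_L + Z_0) = (130 − j80)/(330 − j80)
|Γ| = 153/340 = 0.45

Γ ≈ 0.45 ∠ -18°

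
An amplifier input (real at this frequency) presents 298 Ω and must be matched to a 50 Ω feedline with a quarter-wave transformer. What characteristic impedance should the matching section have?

Z_qwt ≈ 122 Ω

Z_qwt = √(Z_0·R_L) = √(50 × 298) = √14900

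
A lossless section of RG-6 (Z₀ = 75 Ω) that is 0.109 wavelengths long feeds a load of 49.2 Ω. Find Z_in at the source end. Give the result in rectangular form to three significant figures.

Z_in ≈ 63.7 + j27.1 Ω

βl = 2π × 0.109 = 39.2°
tan(βl) = tan(39.2°) = 0.817
Z_in = Z_0·(Z_L + jZ_0·tanβl)/(Z_0 + jZ_L·tanβl)
     = 75·(49.2 + j61.3)/(75 + j40.2)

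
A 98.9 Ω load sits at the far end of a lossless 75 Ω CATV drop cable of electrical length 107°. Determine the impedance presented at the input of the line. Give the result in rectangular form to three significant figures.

tan(βl) = tan(107°) = -3.27
Z_in = Z_0·(Z_L + jZ_0·tanβl)/(Z_0 + jZ_L·tanβl)
     = 75·(98.9 − j245)/(75 − j323)

Z_in ≈ 59 + j9.25 Ω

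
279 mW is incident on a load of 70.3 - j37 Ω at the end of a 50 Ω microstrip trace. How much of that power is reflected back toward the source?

|Γ| = |(20.3 − j37)/(120.3 − j37)| = 0.335
|Γ|² = 0.112
P_refl = |Γ|²·P_inc = 31.4 mW, P_del = (1 − |Γ|²)·P_inc = 248 mW

P_reflected ≈ 31.4 mW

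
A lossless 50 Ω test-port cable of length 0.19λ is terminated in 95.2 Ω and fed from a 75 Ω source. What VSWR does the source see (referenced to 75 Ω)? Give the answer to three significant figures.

VSWR ≈ 2.68

βl = 2π × 0.19 = 68.4°
tan(βl) = 2.53
Z_in = Z_0·(Z_L + jZ_0·tanβl)/(Z_0 + jZ_L·tanβl) = 29.1 − j13.7 Ω
Γ_s = (Z_in − Z_s)/(Z_in + Z_s) = (-45.9 − j13.7)/(104 − j13.7), |Γ_s| = 0.456
VSWR = (1 + |Γ_s|)/(1 − |Γ_s|)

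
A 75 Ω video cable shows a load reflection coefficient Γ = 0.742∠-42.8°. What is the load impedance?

Z_L ≈ 73 − j164 Ω

Z_L = Z_0·(1 + Γ)/(1 − Γ) = 75·(1.54 − j0.504)/(0.456 + j0.504)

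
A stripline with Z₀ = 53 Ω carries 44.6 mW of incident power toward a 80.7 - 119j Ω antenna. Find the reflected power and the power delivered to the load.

P_reflected ≈ 20.8 mW; P_delivered ≈ 23.8 mW

|Γ| = |(27.7 − j119)/(133.7 − j119)| = 0.683
|Γ|² = 0.466
P_refl = |Γ|²·P_inc = 20.8 mW, P_del = (1 − |Γ|²)·P_inc = 23.8 mW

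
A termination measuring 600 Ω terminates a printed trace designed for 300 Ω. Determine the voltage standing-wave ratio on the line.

Γ = (600 − 300)/(600 + 300) = 0.333
VSWR = (1 + 0.333)/(1 − 0.333)

VSWR ≈ 2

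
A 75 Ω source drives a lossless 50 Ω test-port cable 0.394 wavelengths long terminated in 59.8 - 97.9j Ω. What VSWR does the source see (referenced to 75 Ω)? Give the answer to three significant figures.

VSWR ≈ 3.73

βl = 2π × 0.394 = 142°
tan(βl) = -0.786
Z_in = Z_0·(Z_L + jZ_0·tanβl)/(Z_0 + jZ_L·tanβl) = 82.4 + j111 Ω
Γ_s = (Z_in − Z_s)/(Z_in + Z_s) = (7.44 + j111)/(157 + j111), |Γ_s| = 0.577
VSWR = (1 + |Γ_s|)/(1 − |Γ_s|)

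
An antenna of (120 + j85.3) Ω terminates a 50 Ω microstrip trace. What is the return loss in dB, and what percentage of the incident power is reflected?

Γ = (70 + j85.3)/(170 + j85.3), |Γ| = 0.58
RL = −20·log₁₀(0.58) = 4.73 dB
P_refl/P_inc = |Γ|² = 0.337

RL ≈ 4.73 dB; 33.7% of incident power reflected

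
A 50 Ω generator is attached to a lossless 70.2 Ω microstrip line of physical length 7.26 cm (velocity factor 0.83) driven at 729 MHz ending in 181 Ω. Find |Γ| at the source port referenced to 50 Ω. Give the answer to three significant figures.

|Γ| ≈ 0.322

λ = v/f = 0.83·c / 729 MHz = 0.342 m
βl = 2π·l/λ = 2π × 0.213 = 76.5°
tan(βl) = 4.17
Z_in = Z_0·(Z_L + jZ_0·tanβl)/(Z_0 + jZ_L·tanβl) = 28.5 − j14.2 Ω
Γ_s = (Z_in − Z_s)/(Z_in + Z_s) = (-21.5 − j14.2)/(78.5 − j14.2), |Γ_s| = 0.322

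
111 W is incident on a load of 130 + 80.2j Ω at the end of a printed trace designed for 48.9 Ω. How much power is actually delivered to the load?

P_delivered ≈ 73.4 W

|Γ| = |(81.1 + j80.2)/(178.9 + j80.2)| = 0.582
|Γ|² = 0.338
P_refl = |Γ|²·P_inc = 37.6 W, P_del = (1 − |Γ|²)·P_inc = 73.4 W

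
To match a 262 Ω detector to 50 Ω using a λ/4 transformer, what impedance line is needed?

Z_qwt ≈ 114 Ω

Z_qwt = √(Z_0·R_L) = √(50 × 262) = √13100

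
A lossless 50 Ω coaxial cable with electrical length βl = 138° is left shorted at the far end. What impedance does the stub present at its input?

tan(βl) = -0.9
For a shorted stub, Z_in = jZ_0·tan(βl)

Z_in ≈ −j45 Ω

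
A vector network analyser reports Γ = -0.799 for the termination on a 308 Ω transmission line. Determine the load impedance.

Z_L = Z_0·(1 + Γ)/(1 − Γ) = 308·(0.201)/(1.8)

Z_L ≈ 34.4 Ω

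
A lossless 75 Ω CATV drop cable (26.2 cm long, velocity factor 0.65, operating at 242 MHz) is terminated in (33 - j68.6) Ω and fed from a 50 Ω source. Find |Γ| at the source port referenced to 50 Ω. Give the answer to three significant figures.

|Γ| ≈ 0.723

λ = v/f = 0.65·c / 242 MHz = 0.806 m
βl = 2π·l/λ = 2π × 0.325 = 117°
tan(βl) = -1.96
Z_in = Z_0·(Z_L + jZ_0·tanβl)/(Z_0 + jZ_L·tanβl) = 117 + j145 Ω
Γ_s = (Z_in − Z_s)/(Z_in + Z_s) = (66.6 + j145)/(167 + j145), |Γ_s| = 0.723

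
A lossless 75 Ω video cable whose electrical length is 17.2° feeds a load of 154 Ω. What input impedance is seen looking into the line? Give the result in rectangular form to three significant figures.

Z_in ≈ 120 − j53.2 Ω

tan(βl) = tan(17.2°) = 0.31
Z_in = Z_0·(Z_L + jZ_0·tanβl)/(Z_0 + jZ_L·tanβl)
     = 75·(154 + j23.2)/(75 + j47.7)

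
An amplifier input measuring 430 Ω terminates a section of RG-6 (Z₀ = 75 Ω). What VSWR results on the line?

Γ = (430 − 75)/(430 + 75) = 0.703
VSWR = (1 + 0.703)/(1 − 0.703)

VSWR ≈ 5.73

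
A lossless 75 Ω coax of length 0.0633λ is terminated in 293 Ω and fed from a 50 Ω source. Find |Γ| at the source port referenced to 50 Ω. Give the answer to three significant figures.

|Γ| ≈ 0.687

βl = 2π × 0.0633 = 22.8°
tan(βl) = 0.42
Z_in = Z_0·(Z_L + jZ_0·tanβl)/(Z_0 + jZ_L·tanβl) = 93.3 − j122 Ω
Γ_s = (Z_in − Z_s)/(Z_in + Z_s) = (43.3 − j122)/(143 − j122), |Γ_s| = 0.687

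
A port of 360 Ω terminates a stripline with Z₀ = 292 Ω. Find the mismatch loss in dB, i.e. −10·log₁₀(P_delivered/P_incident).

mismatch loss ≈ 0.0475 dB

Γ = (360 − 292)/(360 + 292) = 0.104
|Γ|² = 0.0109, so P_del/P_inc = 1 − |Γ|² = 0.989
ML = −10·log₁₀(1 − |Γ|²)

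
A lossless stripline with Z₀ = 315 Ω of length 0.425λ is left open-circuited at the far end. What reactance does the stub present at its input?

X_in ≈ 618 Ω (inductive)

βl = 2π × 0.425 = 153°
tan(βl) = -0.51
For an open-circuited stub, Z_in = −jZ_0·cot(βl) = −jZ_0/tan(βl)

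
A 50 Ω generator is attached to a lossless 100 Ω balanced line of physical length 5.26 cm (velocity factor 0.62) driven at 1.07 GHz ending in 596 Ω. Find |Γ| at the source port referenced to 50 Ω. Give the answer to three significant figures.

|Γ| ≈ 0.598

λ = v/f = 0.62·c / 1.07 GHz = 0.174 m
βl = 2π·l/λ = 2π × 0.303 = 109°
tan(βl) = -2.92
Z_in = Z_0·(Z_L + jZ_0·tanβl)/(Z_0 + jZ_L·tanβl) = 18.7 + j33.2 Ω
Γ_s = (Z_in − Z_s)/(Z_in + Z_s) = (-31.3 + j33.2)/(68.7 + j33.2), |Γ_s| = 0.598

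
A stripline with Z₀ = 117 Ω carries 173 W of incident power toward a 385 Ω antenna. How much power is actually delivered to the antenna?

P_delivered ≈ 124 W

Γ = (385 − 117)/(385 + 117) = 0.534
|Γ|² = 0.285
P_refl = |Γ|²·P_inc = 49.3 W, P_del = (1 − |Γ|²)·P_inc = 124 W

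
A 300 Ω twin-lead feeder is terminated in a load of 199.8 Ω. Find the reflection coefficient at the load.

Γ = -0.2

Γ = (Z_L − Z_0)/(Z_L + Z_0) = (199.8 − 300)/(199.8 + 300) = -100.2/499.8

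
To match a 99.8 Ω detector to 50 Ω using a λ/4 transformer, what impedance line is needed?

Z_qwt ≈ 70.6 Ω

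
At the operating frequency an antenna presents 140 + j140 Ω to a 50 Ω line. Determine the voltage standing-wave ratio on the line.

VSWR ≈ 5.78

Γ = (Z_L − Z_0)/(Z_L + Z_0) = (90 + j140)/(190 + j140)
|Γ| = 166/236 = 0.705
VSWR = (1 + |Γ|)/(1 − |Γ|) = 1.71/0.295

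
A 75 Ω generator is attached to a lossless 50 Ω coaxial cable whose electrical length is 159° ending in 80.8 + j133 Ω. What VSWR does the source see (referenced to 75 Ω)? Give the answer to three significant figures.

tan(βl) = -0.384
Z_in = Z_0·(Z_L + jZ_0·tanβl)/(Z_0 + jZ_L·tanβl) = 20.7 + j62.7 Ω
Γ_s = (Z_in − Z_s)/(Z_in + Z_s) = (-54.3 + j62.7)/(95.7 + j62.7), |Γ_s| = 0.724
VSWR = (1 + |Γ_s|)/(1 − |Γ_s|)

VSWR ≈ 6.26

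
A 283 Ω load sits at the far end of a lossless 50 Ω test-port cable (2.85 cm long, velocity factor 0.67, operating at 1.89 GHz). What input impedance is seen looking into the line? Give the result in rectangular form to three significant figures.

λ = v/f = 0.67·c / 1.89 GHz = 0.106 m
βl = 2π·l/λ = 2π × 0.268 = 96.5°
tan(βl) = tan(96.5°) = -8.81
Z_in = Z_0·(Z_L + jZ_0·tanβl)/(Z_0 + jZ_L·tanβl)
     = 50·(283 − j441)/(50 − j2490)

Z_in ≈ 8.94 + j5.5 Ω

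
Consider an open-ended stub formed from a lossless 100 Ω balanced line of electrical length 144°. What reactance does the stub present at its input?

X_in ≈ 138 Ω (inductive)

tan(βl) = -0.727
For an open-ended stub, Z_in = −jZ_0·cot(βl) = −jZ_0/tan(βl)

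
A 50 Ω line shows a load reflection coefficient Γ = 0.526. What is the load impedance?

Z_L ≈ 161 Ω

Z_L = Z_0·(1 + Γ)/(1 − Γ) = 50·(1.53)/(0.474)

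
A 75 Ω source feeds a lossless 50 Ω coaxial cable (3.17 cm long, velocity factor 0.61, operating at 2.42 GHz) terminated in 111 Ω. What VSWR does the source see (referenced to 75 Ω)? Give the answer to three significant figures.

VSWR ≈ 2.01

λ = v/f = 0.61·c / 2.42 GHz = 0.0756 m
βl = 2π·l/λ = 2π × 0.419 = 151°
tan(βl) = -0.556
Z_in = Z_0·(Z_L + jZ_0·tanβl)/(Z_0 + jZ_L·tanβl) = 57.6 + j43.3 Ω
Γ_s = (Z_in − Z_s)/(Z_in + Z_s) = (-17.4 + j43.3)/(133 + j43.3), |Γ_s| = 0.335
VSWR = (1 + |Γ_s|)/(1 − |Γ_s|)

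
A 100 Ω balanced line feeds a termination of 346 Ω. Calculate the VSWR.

Γ = (346 − 100)/(346 + 100) = 0.552
VSWR = (1 + 0.552)/(1 − 0.552)

VSWR ≈ 3.46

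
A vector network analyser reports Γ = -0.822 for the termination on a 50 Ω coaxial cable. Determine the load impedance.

Z_L ≈ 4.88 Ω

Z_L = Z_0·(1 + Γ)/(1 − Γ) = 50·(0.178)/(1.82)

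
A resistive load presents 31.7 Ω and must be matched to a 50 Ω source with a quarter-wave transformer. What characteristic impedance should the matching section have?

Z_qwt ≈ 39.8 Ω

Z_qwt = √(Z_0·R_L) = √(50 × 31.7) = √1585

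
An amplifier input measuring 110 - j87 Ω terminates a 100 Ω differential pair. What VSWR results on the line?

VSWR ≈ 2.25

Γ = (Z_L − Z_0)/(Z_L + Z_0) = (10 − j87)/(210 − j87)
|Γ| = 87.6/227 = 0.385
VSWR = (1 + |Γ|)/(1 − |Γ|) = 1.39/0.615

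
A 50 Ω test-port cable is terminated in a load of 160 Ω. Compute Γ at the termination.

Γ = (Z_L − Z_0)/(Z_L + Z_0) = (160 − 50)/(160 + 50) = 110/210

Γ = 0.524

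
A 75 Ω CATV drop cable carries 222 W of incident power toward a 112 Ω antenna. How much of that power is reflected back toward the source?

P_reflected ≈ 8.69 W

Γ = (112 − 75)/(112 + 75) = 0.198
|Γ|² = 0.0391
P_refl = |Γ|²·P_inc = 8.69 W, P_del = (1 − |Γ|²)·P_inc = 213 W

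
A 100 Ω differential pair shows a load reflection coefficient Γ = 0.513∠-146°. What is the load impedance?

Z_L ≈ 34.9 − j27.1 Ω

Z_L = Z_0·(1 + Γ)/(1 − Γ) = 100·(0.575 − j0.287)/(1.43 + j0.287)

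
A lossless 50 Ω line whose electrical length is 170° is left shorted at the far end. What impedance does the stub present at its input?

Z_in ≈ −j8.82 Ω

tan(βl) = -0.176
For a shorted stub, Z_in = jZ_0·tan(βl)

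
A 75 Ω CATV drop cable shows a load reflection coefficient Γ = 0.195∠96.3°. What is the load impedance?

Z_L ≈ 66.8 + j26.9 Ω

Z_L = Z_0·(1 + Γ)/(1 − Γ) = 75·(0.979 + j0.194)/(1.02 − j0.194)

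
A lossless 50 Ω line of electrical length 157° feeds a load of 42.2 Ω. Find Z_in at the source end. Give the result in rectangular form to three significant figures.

Z_in ≈ 44.1 − j5.41 Ω

tan(βl) = tan(157°) = -0.424
Z_in = Z_0·(Z_L + jZ_0·tanβl)/(Z_0 + jZ_L·tanβl)
     = 50·(42.2 − j21.2)/(50 − j17.9)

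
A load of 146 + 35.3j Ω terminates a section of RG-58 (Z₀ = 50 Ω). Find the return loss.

Γ = (96 + j35.3)/(196 + j35.3), |Γ| = 0.514
RL = −20·log₁₀|Γ| = −20·log₁₀(0.514)

RL ≈ 5.79 dB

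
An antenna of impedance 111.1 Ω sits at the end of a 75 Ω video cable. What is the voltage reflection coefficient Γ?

Γ = (Z_L − Z_0)/(Z_L + Z_0) = (111.1 − 75)/(111.1 + 75) = 36.1/186.1

Γ = 0.194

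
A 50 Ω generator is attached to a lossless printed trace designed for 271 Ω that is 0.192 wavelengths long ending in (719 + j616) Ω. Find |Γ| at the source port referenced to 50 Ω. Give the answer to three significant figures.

|Γ| ≈ 0.791

βl = 2π × 0.192 = 69.1°
tan(βl) = 2.62
Z_in = Z_0·(Z_L + jZ_0·tanβl)/(Z_0 + jZ_L·tanβl) = 77.6 − j159 Ω
Γ_s = (Z_in − Z_s)/(Z_in + Z_s) = (27.6 − j159)/(128 − j159), |Γ_s| = 0.791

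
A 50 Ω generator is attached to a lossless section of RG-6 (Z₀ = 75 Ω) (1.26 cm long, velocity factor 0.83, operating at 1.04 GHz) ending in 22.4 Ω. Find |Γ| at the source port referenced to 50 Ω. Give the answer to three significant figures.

λ = v/f = 0.83·c / 1.04 GHz = 0.239 m
βl = 2π·l/λ = 2π × 0.0526 = 18.9°
tan(βl) = 0.343
Z_in = Z_0·(Z_L + jZ_0·tanβl)/(Z_0 + jZ_L·tanβl) = 24.8 + j23.2 Ω
Γ_s = (Z_in − Z_s)/(Z_in + Z_s) = (-25.2 + j23.2)/(74.8 + j23.2), |Γ_s| = 0.438

|Γ| ≈ 0.438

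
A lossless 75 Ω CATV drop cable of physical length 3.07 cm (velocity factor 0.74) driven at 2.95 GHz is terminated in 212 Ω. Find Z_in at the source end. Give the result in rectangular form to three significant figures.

Z_in ≈ 68.6 + j77.7 Ω

λ = v/f = 0.74·c / 2.95 GHz = 0.0753 m
βl = 2π·l/λ = 2π × 0.408 = 147°
tan(βl) = tan(147°) = -0.653
Z_in = Z_0·(Z_L + jZ_0·tanβl)/(Z_0 + jZ_L·tanβl)
     = 75·(212 − j49)/(75 − j138)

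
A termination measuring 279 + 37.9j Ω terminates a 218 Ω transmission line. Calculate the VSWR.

VSWR ≈ 1.34

Γ = (Z_L − Z_0)/(Z_L + Z_0) = (61 + j37.9)/(497 + j37.9)
|Γ| = 71.8/498 = 0.144
VSWR = (1 + |Γ|)/(1 − |Γ|) = 1.14/0.856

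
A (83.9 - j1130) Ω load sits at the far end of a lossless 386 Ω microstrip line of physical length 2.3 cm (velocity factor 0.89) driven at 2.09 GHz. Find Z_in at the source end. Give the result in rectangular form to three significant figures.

Z_in ≈ 8.84 − j43.4 Ω

λ = v/f = 0.89·c / 2.09 GHz = 0.128 m
βl = 2π·l/λ = 2π × 0.18 = 64.8°
tan(βl) = tan(64.8°) = 2.13
Z_in = Z_0·(Z_L + jZ_0·tanβl)/(Z_0 + jZ_L·tanβl)
     = 386·(83.9 − j309)/(2790 + j178)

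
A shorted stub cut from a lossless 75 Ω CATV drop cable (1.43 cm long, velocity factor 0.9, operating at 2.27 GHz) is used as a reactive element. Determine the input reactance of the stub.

X_in ≈ 70.6 Ω (inductive)

λ = v/f = 0.9·c / 2.27 GHz = 0.119 m
βl = 2π·l/λ = 2π × 0.12 = 43.3°
tan(βl) = 0.942
For a shorted stub, Z_in = jZ_0·tan(βl)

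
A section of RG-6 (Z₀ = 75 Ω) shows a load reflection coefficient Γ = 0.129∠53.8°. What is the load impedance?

Z_L = Z_0·(1 + Γ)/(1 − Γ) = 75·(1.08 + j0.104)/(0.924 − j0.104)

Z_L ≈ 85.3 + j18.1 Ω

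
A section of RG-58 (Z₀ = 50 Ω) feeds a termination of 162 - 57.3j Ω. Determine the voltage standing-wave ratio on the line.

VSWR ≈ 3.68

Γ = (Z_L − Z_0)/(Z_L + Z_0) = (112 − j57.3)/(212 − j57.3)
|Γ| = 126/220 = 0.573
VSWR = (1 + |Γ|)/(1 − |Γ|) = 1.57/0.427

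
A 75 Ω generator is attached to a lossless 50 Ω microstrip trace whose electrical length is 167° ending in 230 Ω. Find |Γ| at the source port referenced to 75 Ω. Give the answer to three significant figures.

tan(βl) = -0.231
Z_in = Z_0·(Z_L + jZ_0·tanβl)/(Z_0 + jZ_L·tanβl) = 114 + j109 Ω
Γ_s = (Z_in − Z_s)/(Z_in + Z_s) = (38.9 + j109)/(189 + j109), |Γ_s| = 0.532

|Γ| ≈ 0.532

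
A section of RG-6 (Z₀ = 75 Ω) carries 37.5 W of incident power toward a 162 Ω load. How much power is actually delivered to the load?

P_delivered ≈ 32.4 W

Γ = (162 − 75)/(162 + 75) = 0.367
|Γ|² = 0.135
P_refl = |Γ|²·P_inc = 5.05 W, P_del = (1 − |Γ|²)·P_inc = 32.4 W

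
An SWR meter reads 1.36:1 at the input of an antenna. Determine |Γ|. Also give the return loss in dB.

|Γ| ≈ 0.153; return loss ≈ 16.3 dB

|Γ| = (S − 1)/(S + 1) = (1.36 − 1)/(1.36 + 1) = 0.36/2.36
RL = −20·log₁₀|Γ| = −20·log₁₀(0.153)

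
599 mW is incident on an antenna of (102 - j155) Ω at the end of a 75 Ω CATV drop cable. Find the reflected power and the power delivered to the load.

|Γ| = |(27 − j155)/(177 − j155)| = 0.669
|Γ|² = 0.447
P_refl = |Γ|²·P_inc = 268 mW, P_del = (1 − |Γ|²)·P_inc = 331 mW

P_reflected ≈ 268 mW; P_delivered ≈ 331 mW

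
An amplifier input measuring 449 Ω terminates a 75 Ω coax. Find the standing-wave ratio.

VSWR ≈ 5.99

Γ = (449 − 75)/(449 + 75) = 0.714
VSWR = (1 + 0.714)/(1 − 0.714)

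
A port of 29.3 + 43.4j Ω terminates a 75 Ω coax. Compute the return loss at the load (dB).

Γ = (-45.7 + j43.4)/(104.3 + j43.4), |Γ| = 0.558
RL = −20·log₁₀|Γ| = −20·log₁₀(0.558)

RL ≈ 5.07 dB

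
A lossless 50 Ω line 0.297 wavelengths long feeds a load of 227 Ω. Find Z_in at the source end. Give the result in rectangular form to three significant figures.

βl = 2π × 0.297 = 107°
tan(βl) = tan(107°) = -3.29
Z_in = Z_0·(Z_L + jZ_0·tanβl)/(Z_0 + jZ_L·tanβl)
     = 50·(227 − j164)/(50 − j746)

Z_in ≈ 12 + j14.4 Ω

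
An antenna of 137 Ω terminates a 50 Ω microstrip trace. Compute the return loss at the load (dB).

Γ = (137 − 50)/(137 + 50) = 0.465
RL = −20·log₁₀|Γ| = −20·log₁₀(0.465)

RL ≈ 6.65 dB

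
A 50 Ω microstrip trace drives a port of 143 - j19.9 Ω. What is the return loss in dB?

RL ≈ 6.19 dB

Γ = (93 − j19.9)/(193 − j19.9), |Γ| = 0.49
RL = −20·log₁₀|Γ| = −20·log₁₀(0.49)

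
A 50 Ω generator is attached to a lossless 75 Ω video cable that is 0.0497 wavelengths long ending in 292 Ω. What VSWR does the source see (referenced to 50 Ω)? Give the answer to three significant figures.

VSWR ≈ 5.54

βl = 2π × 0.0497 = 17.9°
tan(βl) = 0.323
Z_in = Z_0·(Z_L + jZ_0·tanβl)/(Z_0 + jZ_L·tanβl) = 125 − j133 Ω
Γ_s = (Z_in − Z_s)/(Z_in + Z_s) = (75 − j133)/(175 − j133), |Γ_s| = 0.694
VSWR = (1 + |Γ_s|)/(1 − |Γ_s|)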